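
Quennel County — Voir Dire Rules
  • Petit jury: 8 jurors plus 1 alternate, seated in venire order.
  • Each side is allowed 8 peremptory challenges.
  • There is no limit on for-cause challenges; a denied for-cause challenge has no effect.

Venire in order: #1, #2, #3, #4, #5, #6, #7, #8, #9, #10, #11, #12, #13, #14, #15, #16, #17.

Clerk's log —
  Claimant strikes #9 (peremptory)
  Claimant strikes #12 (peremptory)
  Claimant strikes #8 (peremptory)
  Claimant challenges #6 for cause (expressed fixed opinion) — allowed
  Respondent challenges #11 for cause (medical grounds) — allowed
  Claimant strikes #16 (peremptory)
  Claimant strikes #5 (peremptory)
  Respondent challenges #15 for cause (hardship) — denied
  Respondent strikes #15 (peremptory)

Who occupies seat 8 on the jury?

14

Removed: #5, #6, #8, #9, #11, #12, #15, #16.
Seating in order: seats 1–8 → #1, #2, #3, #4, #7, #10, #13, #14; alternates → #17.
So seat 8 is #14.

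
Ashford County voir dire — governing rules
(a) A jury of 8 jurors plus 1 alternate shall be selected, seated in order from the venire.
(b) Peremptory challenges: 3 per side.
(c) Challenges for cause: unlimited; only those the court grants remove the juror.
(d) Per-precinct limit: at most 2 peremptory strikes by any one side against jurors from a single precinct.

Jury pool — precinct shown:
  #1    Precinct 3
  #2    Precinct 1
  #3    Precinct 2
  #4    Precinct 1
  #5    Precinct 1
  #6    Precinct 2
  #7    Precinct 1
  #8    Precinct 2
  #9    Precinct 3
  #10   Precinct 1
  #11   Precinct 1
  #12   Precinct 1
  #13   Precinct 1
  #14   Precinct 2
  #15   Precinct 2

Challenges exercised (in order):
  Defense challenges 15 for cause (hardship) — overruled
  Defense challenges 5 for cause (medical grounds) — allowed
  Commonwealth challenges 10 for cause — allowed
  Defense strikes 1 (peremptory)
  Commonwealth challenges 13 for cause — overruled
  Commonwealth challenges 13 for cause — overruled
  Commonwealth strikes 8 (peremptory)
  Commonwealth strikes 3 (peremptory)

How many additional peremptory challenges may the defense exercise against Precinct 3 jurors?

1

Defense peremptories so far: #1 — 1 of 3 used, 2 left overall.
Against Precinct 3: #1 — 1 used; per-precinct cap 2 leaves 1.
Binding limit: min(2, 1) = 1.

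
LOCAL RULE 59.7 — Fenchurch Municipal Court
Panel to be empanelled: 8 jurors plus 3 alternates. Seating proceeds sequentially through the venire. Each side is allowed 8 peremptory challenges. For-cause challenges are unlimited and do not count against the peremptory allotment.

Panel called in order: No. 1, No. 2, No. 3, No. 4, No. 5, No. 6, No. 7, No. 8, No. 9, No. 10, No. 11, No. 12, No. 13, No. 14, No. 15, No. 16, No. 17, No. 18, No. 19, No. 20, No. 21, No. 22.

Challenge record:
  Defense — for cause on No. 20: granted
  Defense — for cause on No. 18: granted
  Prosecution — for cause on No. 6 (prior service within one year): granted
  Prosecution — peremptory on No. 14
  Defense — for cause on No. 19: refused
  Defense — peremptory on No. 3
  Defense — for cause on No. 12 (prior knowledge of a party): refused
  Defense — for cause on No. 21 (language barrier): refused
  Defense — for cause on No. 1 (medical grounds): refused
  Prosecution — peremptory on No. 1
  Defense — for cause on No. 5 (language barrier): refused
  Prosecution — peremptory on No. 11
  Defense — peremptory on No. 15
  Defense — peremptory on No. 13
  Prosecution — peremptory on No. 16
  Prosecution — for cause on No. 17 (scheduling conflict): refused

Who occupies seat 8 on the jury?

Removed: #1, #3, #6, #11, #13, #14, #15, #16, #18, #20. (#5, #12, #17, #19, #21 stay — for-cause denied.)
Seating in order: seats 1–8 → #2, #4, #5, #7, #8, #9, #10, #12; alternates → #17, #19, #21.
So seat 8 is #12.

12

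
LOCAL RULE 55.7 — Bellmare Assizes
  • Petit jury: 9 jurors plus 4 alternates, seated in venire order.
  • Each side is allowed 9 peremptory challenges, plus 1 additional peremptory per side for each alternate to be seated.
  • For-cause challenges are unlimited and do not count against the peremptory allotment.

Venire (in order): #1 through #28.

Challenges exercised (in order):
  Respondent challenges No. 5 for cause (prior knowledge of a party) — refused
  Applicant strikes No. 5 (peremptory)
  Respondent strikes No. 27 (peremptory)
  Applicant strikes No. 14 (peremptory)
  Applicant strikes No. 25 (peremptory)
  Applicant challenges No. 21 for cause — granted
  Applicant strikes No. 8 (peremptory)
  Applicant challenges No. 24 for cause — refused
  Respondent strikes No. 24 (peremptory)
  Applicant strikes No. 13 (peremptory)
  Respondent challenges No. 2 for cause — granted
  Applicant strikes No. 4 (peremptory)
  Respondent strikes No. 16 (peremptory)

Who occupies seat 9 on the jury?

15

Removed: #2, #4, #5, #8, #13, #14, #16, #21, #24, #25, #27.
Seating in order: seats 1–9 → #1, #3, #6, #7, #9, #10, #11, #12, #15; alternates → #17, #18, #19, #20.
So seat 9 is #15.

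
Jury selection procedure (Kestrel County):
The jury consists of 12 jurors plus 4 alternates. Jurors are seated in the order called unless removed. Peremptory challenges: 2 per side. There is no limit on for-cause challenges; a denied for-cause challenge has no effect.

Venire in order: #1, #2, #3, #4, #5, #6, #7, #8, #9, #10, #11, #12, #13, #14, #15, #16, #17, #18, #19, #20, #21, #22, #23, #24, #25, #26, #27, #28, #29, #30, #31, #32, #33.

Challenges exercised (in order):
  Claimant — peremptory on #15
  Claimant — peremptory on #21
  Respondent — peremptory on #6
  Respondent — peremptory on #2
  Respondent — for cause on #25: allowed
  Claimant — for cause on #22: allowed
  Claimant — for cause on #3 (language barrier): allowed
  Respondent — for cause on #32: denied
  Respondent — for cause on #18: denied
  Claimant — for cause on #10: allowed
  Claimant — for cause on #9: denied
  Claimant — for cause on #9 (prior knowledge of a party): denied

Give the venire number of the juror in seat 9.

Removed: #2, #3, #6, #10, #15, #21, #22, #25. (#9, #18, #32 stay — for-cause denied.)
Seating in order: seats 1–12 → #1, #4, #5, #7, #8, #9, #11, #12, #13, #14, #16, #17; alternates → #18, #19, #20, #23.
So seat 9 is #13.

13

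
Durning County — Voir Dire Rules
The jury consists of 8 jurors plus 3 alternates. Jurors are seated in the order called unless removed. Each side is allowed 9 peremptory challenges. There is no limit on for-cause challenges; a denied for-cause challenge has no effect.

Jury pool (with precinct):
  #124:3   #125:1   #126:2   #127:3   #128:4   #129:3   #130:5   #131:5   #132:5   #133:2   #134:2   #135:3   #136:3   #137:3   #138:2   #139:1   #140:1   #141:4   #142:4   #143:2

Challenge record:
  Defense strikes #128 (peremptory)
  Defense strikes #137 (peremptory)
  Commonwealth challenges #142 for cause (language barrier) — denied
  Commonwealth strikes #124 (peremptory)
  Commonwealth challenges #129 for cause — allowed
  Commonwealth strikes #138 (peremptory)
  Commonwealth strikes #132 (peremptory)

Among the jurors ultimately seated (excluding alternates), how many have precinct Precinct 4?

Removed: #124, #128, #129, #132, #137, #138.
Seated jurors 1–8: #125, #126, #127, #130, #131, #133, #134, #135 (alternates #136, #139, #140 not counted).
None of those are in Precinct 4 → 0.

0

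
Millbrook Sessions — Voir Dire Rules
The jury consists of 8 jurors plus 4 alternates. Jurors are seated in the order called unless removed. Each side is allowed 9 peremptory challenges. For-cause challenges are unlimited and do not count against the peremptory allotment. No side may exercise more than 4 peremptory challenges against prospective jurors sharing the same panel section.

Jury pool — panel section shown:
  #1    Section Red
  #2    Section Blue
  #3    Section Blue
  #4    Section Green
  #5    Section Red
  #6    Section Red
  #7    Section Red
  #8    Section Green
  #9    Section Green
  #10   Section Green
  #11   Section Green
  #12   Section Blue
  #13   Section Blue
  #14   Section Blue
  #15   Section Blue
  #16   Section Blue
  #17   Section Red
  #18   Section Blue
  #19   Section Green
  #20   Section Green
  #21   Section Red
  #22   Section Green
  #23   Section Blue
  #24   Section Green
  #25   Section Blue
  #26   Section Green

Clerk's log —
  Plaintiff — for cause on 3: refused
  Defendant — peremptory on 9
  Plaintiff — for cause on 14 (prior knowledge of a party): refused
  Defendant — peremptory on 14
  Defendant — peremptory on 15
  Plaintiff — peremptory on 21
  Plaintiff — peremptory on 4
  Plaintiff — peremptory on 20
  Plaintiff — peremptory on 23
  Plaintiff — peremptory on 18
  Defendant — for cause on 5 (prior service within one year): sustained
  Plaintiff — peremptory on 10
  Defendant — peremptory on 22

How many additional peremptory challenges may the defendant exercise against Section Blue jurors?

2

Defendant peremptories so far: #9, #14, #15, #22 — 4 of 9 used, 5 left overall.
Against Section Blue: #14, #15 — 2 used; per-section cap 4 leaves 2.
Binding limit: min(5, 2) = 2.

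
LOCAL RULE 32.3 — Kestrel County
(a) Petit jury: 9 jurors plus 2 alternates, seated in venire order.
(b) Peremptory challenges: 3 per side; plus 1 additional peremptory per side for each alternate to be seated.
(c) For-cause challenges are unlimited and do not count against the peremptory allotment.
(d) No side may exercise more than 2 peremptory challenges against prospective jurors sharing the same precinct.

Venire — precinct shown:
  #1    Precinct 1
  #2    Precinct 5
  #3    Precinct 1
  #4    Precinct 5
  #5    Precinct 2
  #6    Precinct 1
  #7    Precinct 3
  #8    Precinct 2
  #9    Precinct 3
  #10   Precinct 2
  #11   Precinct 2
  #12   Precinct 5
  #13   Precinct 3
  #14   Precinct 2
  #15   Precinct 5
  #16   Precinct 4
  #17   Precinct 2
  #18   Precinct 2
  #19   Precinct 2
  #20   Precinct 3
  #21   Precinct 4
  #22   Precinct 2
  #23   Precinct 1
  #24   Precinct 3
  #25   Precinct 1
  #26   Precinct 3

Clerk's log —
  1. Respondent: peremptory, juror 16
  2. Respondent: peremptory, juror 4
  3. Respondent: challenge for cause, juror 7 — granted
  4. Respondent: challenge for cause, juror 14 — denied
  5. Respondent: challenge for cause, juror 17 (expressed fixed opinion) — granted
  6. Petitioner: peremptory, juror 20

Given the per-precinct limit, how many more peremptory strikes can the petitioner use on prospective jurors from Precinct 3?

Petitioner peremptories so far: #20 — 1 of 5 used, 4 left overall.
Against Precinct 3: #20 — 1 used; per-precinct cap 2 leaves 1.
Binding limit: min(4, 1) = 1.

1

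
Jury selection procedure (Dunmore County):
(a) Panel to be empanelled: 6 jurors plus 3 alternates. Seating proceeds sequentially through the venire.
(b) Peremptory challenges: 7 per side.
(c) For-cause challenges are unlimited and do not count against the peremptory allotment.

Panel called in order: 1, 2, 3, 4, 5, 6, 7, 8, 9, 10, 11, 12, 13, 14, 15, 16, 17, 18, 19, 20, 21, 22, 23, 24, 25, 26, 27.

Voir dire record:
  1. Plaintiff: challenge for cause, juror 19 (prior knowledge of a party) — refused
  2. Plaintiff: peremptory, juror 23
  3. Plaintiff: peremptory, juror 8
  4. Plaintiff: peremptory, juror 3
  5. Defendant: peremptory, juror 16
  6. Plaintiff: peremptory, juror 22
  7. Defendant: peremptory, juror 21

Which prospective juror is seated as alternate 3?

11

Removed: #3, #8, #16, #21, #22, #23. (#19 stays — for-cause denied.)
Seating in order: seats 1–6 → #1, #2, #4, #5, #6, #7; alternates → #9, #10, #11.
So alternate 3 is #11.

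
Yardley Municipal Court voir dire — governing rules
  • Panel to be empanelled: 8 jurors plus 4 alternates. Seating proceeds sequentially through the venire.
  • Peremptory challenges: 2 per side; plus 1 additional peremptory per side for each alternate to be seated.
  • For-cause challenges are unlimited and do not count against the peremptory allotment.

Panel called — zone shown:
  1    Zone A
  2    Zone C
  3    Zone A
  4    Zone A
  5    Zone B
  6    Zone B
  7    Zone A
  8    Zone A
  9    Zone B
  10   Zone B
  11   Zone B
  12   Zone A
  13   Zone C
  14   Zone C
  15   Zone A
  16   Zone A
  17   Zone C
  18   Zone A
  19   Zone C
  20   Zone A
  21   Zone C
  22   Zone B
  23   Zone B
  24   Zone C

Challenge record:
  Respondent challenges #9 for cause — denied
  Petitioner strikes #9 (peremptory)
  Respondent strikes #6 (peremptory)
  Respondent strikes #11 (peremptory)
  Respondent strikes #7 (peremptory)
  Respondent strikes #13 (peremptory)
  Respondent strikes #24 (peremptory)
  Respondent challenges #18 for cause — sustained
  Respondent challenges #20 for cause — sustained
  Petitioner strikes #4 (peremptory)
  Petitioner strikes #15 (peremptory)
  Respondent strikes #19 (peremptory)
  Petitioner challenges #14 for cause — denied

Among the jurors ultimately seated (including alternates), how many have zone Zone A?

5

Removed: #4, #6, #7, #9, #11, #13, #15, #18, #19, #20, #24.
Seated (12 incl. alternates): #1, #2, #3, #5, #8, #10, #12, #14, #16, #17, #21, #22.
Of those, in Zone A: #1, #3, #8, #12, #16 → 5.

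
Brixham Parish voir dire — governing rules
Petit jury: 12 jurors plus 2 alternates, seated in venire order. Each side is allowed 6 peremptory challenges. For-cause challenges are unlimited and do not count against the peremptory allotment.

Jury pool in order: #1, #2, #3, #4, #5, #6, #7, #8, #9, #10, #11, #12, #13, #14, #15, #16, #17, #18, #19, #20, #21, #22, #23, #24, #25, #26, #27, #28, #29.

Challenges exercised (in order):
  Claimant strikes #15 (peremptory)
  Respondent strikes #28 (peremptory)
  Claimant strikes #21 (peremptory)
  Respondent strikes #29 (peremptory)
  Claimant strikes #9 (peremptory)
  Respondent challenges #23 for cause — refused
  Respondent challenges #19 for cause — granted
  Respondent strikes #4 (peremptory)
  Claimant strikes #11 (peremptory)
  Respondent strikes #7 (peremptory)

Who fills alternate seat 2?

20

Removed: #4, #7, #9, #11, #15, #19, #21, #28, #29. (#23 stays — for-cause denied.)
Seating in order: seats 1–12 → #1, #2, #3, #5, #6, #8, #10, #12, #13, #14, #16, #17; alternates → #18, #20.
So alternate 2 is #20.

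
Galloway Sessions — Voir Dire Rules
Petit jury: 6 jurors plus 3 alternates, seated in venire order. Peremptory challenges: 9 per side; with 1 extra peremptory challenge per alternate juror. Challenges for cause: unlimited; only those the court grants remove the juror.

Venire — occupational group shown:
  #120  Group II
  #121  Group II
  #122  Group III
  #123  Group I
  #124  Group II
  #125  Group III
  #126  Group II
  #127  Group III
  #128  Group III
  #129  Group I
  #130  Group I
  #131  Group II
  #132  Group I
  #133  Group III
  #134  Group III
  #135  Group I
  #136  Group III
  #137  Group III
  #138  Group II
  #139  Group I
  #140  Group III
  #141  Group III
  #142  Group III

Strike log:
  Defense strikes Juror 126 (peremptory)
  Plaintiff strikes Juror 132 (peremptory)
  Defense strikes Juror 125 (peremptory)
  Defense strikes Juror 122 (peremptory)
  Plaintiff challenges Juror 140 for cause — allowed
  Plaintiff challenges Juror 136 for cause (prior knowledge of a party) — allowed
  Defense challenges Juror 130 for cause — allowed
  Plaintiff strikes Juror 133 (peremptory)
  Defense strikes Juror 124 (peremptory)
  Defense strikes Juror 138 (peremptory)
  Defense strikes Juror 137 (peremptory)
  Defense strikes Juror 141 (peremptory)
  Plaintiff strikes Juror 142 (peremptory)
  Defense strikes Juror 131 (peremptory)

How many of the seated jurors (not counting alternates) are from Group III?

Removed: #122, #124, #125, #126, #130, #131, #132, #133, #136, #137, #138, #140, #141, #142.
Seated jurors 1–6: #120, #121, #123, #127, #128, #129 (alternates #134, #135, #139 not counted).
Of those, in Group III: #127, #128 → 2.

2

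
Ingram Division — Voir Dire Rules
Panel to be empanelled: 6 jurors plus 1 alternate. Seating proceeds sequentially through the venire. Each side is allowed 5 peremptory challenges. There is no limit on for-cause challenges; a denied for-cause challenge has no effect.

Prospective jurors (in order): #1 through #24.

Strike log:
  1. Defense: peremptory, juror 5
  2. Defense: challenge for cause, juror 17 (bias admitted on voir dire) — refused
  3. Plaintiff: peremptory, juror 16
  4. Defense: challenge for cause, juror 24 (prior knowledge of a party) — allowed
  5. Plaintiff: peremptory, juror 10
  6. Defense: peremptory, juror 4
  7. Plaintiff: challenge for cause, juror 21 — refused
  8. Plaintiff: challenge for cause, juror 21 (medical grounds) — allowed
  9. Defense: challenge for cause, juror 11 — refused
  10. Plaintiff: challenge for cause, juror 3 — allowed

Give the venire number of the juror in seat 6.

9

Removed: #3, #4, #5, #10, #16, #21, #24. (#11, #17 stay — for-cause denied.)
Seating in order: seats 1–6 → #1, #2, #6, #7, #8, #9; alternates → #11.
So seat 6 is #9.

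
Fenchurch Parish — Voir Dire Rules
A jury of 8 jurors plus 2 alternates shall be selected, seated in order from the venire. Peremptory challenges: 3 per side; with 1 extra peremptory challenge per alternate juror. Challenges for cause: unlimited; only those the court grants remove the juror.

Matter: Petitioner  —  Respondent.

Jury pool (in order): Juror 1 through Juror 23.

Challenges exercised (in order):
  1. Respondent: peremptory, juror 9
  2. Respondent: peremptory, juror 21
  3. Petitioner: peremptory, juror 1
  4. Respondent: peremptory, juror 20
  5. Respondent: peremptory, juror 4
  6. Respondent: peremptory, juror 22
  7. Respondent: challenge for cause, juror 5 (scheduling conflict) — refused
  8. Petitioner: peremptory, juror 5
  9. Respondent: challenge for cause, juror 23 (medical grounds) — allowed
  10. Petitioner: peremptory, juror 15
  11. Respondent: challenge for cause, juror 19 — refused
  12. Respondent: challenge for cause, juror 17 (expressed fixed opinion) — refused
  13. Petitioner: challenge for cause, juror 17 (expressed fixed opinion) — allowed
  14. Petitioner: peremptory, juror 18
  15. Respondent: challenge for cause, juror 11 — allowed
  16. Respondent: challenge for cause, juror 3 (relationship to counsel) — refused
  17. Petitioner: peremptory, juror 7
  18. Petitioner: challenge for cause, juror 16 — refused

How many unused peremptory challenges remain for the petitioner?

Petitioner allotment: 3 base + 1 × 2 alternates = 5.
Petitioner peremptories used: #1, #5, #15, #18, #7 — 5 (for-cause on #17, #16 don't count).
Remaining: 5 − 5 = 0.

0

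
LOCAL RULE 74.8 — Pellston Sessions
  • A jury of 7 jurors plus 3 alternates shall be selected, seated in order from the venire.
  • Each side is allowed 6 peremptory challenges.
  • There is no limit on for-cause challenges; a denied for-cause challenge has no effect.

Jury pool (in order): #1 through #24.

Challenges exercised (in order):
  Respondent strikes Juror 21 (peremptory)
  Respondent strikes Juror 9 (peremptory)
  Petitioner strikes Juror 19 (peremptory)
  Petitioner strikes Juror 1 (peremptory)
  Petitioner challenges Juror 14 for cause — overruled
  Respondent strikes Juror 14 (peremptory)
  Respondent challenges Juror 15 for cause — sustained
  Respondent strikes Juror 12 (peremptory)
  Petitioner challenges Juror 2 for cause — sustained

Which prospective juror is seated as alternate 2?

Removed: #1, #2, #9, #12, #14, #15, #19, #21.
Filling seats in venire order through position 9: #3, #4, #5, #6, #7, #8, #10, #11, #13.
So alternate 2 is #13.

13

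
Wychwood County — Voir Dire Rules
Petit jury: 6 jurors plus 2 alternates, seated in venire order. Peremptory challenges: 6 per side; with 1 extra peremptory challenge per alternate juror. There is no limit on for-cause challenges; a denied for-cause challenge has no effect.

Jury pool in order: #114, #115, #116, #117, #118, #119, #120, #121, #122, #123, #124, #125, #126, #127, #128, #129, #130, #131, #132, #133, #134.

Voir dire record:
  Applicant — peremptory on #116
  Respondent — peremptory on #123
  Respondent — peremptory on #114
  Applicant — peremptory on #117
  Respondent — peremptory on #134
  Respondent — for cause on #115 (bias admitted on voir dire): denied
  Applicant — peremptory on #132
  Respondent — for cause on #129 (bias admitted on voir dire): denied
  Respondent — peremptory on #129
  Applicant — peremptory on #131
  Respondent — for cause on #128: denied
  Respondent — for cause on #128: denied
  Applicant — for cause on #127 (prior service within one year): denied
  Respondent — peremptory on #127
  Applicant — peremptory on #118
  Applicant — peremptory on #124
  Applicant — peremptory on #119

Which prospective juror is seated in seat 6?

Removed: #114, #116, #117, #118, #119, #123, #124, #127, #129, #131, #132, #134. (#115, #128 stay — for-cause denied.)
Seating in order: seats 1–6 → #115, #120, #121, #122, #125, #126; alternates → #128, #130.
So seat 6 is #126.

126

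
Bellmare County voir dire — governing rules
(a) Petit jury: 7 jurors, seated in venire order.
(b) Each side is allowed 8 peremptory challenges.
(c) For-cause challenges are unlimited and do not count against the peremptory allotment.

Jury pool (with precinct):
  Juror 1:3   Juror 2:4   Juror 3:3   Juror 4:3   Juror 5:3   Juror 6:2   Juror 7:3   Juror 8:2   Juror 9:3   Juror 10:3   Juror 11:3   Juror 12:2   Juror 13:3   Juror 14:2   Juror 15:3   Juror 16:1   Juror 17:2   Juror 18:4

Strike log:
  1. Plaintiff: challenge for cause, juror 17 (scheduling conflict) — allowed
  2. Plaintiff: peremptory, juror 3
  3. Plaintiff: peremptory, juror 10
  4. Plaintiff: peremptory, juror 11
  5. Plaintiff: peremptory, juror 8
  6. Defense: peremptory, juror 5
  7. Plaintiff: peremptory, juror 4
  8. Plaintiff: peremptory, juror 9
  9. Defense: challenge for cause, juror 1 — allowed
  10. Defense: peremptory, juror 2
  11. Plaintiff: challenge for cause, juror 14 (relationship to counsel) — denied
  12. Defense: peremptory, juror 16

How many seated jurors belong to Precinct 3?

Removed: #1, #2, #3, #4, #5, #8, #9, #10, #11, #16, #17.
Seated jurors 1–7: #6, #7, #12, #13, #14, #15, #18.
Of those, in Precinct 3: #7, #13, #15 → 3.

3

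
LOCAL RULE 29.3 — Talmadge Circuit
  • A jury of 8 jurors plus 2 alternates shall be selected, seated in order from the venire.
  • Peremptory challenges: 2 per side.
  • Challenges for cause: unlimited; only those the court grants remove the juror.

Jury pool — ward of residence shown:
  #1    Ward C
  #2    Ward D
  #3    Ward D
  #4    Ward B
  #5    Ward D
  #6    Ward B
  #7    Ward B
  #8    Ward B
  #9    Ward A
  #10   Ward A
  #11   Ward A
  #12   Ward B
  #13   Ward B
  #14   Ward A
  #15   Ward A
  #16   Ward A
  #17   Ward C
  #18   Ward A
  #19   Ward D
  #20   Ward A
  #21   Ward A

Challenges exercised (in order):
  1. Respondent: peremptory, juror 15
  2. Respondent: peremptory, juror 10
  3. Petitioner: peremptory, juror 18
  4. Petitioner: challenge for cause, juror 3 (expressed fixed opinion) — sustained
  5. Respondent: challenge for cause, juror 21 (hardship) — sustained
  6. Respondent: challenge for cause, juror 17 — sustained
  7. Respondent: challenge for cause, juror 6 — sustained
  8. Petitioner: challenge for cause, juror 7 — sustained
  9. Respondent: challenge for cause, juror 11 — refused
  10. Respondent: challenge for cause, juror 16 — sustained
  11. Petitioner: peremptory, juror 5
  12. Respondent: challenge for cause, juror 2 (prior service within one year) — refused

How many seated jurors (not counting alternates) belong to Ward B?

4

Removed: #3, #5, #6, #7, #10, #15, #16, #17, #18, #21.
Seated jurors 1–8: #1, #2, #4, #8, #9, #11, #12, #13 (alternates #14, #19 not counted).
Of those, in Ward B: #4, #8, #12, #13 → 4.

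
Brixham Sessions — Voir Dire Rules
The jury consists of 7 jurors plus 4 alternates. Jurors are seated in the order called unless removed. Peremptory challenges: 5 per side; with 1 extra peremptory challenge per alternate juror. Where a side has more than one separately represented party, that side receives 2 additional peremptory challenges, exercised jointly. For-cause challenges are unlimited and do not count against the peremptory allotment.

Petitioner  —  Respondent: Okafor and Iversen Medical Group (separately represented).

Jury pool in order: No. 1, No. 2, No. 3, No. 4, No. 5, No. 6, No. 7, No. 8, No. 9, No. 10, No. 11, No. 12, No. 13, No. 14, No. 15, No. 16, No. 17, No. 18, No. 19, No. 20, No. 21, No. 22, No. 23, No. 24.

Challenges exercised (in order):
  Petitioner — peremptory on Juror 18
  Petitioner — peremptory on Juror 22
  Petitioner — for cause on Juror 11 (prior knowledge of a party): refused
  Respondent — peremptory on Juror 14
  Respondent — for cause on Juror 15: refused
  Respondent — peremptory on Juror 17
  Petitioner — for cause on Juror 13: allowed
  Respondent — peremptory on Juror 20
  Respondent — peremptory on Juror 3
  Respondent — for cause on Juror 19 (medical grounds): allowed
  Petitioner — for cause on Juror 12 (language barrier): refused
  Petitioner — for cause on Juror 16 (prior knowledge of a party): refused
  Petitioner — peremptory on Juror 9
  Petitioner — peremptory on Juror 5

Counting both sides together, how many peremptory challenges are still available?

Petitioner allotment: 5 base + 1 × 4 alternates = 9. Respondent allotment: 5 base + 1 × 4 alternates + 2 multi-party = 11.
Petitioner peremptories used: #18, #22, #9, #5 — 4 (for-cause on #11, #13, #12, #16 don't count).
Respondent peremptories used: #14, #17, #20, #3 — 4 (for-cause on #15, #19 don't count).
Remaining: (9 − 4) + (11 − 4) = 12.

12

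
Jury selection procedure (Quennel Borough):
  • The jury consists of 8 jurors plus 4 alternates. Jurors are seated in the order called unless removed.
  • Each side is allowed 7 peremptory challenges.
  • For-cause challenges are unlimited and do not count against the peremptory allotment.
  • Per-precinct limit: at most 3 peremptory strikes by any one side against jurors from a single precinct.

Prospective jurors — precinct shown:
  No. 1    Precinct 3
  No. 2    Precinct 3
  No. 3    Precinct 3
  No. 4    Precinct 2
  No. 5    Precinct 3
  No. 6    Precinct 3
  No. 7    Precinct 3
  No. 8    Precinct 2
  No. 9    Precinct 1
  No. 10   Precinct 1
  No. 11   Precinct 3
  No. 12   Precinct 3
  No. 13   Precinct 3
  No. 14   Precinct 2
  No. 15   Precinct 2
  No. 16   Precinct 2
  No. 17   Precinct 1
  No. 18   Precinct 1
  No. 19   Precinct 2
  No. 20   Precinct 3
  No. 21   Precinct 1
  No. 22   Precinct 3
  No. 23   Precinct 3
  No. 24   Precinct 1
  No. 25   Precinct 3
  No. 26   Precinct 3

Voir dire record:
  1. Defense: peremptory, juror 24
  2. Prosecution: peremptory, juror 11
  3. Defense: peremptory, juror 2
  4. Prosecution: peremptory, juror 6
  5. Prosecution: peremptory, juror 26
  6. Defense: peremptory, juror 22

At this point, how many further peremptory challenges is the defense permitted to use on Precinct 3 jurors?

Defense peremptories so far: #24, #2, #22 — 3 of 7 used, 4 left overall.
Against Precinct 3: #2, #22 — 2 used; per-precinct cap 3 leaves 1.
Binding limit: min(4, 1) = 1.

1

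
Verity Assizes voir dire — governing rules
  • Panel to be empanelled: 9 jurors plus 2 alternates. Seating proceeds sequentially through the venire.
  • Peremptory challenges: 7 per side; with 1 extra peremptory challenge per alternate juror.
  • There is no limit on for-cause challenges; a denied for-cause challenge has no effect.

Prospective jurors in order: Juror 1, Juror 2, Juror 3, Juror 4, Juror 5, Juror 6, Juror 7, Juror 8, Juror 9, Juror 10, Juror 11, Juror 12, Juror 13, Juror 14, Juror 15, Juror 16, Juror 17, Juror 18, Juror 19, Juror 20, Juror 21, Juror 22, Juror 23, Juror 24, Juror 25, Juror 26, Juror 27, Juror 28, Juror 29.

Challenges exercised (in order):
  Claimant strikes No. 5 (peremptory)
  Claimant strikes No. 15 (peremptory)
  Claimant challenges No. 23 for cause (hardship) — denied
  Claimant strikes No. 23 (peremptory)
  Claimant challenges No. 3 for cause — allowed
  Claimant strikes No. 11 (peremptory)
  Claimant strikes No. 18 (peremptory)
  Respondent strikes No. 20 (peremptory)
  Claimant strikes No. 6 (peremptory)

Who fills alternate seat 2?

Removed: #3, #5, #6, #11, #15, #18, #20, #23.
Filling seats in venire order through position 11: #1, #2, #4, #7, #8, #9, #10, #12, #13, #14, #16.
So alternate 2 is #16.

16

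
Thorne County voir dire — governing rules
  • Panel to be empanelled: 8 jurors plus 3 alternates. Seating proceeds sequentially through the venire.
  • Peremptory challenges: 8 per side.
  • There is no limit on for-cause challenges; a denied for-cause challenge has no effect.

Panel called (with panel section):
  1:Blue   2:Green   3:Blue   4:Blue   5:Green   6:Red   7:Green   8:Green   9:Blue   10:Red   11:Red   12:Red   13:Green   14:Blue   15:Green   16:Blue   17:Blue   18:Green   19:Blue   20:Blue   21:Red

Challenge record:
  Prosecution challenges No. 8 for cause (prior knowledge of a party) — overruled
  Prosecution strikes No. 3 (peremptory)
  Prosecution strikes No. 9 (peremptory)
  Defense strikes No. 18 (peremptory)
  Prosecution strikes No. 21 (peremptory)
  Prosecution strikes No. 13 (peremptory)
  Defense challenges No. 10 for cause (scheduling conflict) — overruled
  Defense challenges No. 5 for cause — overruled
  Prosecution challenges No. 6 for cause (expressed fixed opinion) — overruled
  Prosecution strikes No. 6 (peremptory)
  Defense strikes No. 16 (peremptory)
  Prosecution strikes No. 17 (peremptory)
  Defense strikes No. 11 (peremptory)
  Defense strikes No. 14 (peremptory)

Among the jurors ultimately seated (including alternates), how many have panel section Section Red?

2

Removed: #3, #6, #9, #11, #13, #14, #16, #17, #18, #21.
Seated (11 incl. alternates): #1, #2, #4, #5, #7, #8, #10, #12, #15, #19, #20.
Of those, in Section Red: #10, #12 → 2.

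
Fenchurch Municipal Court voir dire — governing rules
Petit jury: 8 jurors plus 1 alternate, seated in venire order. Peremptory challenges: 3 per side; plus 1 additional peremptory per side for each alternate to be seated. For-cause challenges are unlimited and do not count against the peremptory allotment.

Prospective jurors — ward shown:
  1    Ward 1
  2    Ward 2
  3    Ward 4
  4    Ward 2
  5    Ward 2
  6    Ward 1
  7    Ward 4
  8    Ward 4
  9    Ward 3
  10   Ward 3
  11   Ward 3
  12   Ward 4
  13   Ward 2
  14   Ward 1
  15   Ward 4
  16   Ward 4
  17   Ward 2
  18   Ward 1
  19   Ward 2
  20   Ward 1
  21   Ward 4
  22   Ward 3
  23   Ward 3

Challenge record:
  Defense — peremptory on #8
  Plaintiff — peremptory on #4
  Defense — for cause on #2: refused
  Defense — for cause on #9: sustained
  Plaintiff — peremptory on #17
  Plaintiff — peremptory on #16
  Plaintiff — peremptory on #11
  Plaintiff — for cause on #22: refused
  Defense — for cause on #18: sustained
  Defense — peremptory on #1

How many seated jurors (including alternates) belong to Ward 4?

3

Removed: #1, #4, #8, #9, #11, #16, #17, #18.
Seated (9 incl. alternates): #2, #3, #5, #6, #7, #10, #12, #13, #14.
Of those, in Ward 4: #3, #7, #12 → 3.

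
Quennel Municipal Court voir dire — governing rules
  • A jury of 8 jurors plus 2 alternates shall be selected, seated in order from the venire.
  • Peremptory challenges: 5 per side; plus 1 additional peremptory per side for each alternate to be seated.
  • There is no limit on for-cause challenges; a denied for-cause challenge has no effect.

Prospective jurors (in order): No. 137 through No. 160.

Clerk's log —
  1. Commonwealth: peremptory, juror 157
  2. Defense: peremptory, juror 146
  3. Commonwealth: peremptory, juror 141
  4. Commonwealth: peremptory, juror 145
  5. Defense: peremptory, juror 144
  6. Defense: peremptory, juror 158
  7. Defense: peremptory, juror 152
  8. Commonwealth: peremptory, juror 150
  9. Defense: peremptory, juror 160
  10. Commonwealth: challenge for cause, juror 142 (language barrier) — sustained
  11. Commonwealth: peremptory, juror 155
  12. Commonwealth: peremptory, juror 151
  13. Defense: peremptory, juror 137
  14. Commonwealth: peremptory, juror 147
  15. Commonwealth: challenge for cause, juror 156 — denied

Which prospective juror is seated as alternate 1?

Removed: #137, #141, #142, #144, #145, #146, #147, #150, #151, #152, #155, #157, #158, #160. (#156 stays — for-cause denied.)
Seating in order: seats 1–8 → #138, #139, #140, #143, #148, #149, #153, #154; alternates → #156, #159.
So alternate 1 is #156.

156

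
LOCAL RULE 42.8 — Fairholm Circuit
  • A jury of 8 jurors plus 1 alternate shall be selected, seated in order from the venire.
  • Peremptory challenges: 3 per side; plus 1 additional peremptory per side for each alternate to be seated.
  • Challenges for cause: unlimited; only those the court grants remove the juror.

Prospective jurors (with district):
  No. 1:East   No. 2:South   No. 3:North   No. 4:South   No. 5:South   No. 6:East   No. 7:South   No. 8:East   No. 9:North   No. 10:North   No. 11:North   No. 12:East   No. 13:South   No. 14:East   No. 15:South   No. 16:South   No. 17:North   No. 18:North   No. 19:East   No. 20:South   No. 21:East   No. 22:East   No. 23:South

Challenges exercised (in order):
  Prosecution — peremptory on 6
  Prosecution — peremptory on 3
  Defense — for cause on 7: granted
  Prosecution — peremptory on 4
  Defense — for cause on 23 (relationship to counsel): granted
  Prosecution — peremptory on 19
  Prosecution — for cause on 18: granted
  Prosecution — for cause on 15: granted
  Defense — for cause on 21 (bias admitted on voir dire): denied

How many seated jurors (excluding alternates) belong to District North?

Removed: #3, #4, #6, #7, #15, #18, #19, #23.
Seated jurors 1–8: #1, #2, #5, #8, #9, #10, #11, #12 (alternates #13 not counted).
Of those, in District North: #9, #10, #11 → 3.

3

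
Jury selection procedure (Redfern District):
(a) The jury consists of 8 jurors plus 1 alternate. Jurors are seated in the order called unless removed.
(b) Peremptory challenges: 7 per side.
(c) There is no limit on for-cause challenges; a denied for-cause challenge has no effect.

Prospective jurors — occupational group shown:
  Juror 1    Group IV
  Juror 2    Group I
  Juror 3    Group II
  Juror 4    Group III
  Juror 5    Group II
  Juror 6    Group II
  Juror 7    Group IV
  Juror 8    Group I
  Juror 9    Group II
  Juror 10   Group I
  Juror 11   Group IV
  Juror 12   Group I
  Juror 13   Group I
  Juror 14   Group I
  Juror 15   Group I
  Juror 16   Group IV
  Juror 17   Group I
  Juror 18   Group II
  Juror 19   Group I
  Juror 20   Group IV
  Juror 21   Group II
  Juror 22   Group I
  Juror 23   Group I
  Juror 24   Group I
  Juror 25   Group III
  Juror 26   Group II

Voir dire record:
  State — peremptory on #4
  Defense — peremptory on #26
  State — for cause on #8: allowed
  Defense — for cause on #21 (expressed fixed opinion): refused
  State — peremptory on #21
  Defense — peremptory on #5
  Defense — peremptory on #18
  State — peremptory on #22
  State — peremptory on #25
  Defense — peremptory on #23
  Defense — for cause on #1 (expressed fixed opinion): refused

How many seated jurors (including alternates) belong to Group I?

3

Removed: #4, #5, #8, #18, #21, #22, #23, #25, #26.
Seated (9 incl. alternates): #1, #2, #3, #6, #7, #9, #10, #11, #12.
Of those, in Group I: #2, #10, #12 → 3.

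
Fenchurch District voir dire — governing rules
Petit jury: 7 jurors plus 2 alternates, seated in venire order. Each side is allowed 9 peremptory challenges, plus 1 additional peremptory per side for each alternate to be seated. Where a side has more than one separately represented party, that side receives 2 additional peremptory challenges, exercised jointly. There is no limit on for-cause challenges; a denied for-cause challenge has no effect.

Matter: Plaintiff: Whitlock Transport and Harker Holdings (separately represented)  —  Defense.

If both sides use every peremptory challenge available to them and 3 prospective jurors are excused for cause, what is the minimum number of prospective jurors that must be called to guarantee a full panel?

36

Seats to fill: 7 + 2 alternates = 9.
Peremptories — Plaintiff: 9 + 1×2 + 2 = 13; Defense: 9 + 1×2 = 11; total 24.
For-cause removals: 3.
Minimum venire: 9 + 24 + 3 = 36.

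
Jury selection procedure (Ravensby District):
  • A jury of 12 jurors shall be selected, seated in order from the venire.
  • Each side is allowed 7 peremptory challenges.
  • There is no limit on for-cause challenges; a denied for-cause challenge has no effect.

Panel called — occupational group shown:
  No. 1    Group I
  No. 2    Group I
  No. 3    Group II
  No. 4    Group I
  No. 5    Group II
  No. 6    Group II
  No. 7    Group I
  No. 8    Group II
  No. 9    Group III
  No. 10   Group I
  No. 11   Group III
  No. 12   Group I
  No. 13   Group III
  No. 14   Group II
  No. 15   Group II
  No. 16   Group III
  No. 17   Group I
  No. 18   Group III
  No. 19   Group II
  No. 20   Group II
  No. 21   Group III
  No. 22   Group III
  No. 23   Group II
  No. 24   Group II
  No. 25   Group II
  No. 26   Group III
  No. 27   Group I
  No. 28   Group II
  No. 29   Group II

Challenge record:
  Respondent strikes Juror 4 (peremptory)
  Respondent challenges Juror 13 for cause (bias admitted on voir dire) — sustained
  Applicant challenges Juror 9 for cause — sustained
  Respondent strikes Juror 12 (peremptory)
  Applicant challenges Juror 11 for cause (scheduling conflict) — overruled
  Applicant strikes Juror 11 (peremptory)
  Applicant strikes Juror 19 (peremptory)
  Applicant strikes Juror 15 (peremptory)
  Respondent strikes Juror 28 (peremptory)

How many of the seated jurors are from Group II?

Removed: #4, #9, #11, #12, #13, #15, #19, #28.
Seated jurors 1–12: #1, #2, #3, #5, #6, #7, #8, #10, #14, #16, #17, #18.
Of those, in Group II: #3, #5, #6, #8, #14 → 5.

5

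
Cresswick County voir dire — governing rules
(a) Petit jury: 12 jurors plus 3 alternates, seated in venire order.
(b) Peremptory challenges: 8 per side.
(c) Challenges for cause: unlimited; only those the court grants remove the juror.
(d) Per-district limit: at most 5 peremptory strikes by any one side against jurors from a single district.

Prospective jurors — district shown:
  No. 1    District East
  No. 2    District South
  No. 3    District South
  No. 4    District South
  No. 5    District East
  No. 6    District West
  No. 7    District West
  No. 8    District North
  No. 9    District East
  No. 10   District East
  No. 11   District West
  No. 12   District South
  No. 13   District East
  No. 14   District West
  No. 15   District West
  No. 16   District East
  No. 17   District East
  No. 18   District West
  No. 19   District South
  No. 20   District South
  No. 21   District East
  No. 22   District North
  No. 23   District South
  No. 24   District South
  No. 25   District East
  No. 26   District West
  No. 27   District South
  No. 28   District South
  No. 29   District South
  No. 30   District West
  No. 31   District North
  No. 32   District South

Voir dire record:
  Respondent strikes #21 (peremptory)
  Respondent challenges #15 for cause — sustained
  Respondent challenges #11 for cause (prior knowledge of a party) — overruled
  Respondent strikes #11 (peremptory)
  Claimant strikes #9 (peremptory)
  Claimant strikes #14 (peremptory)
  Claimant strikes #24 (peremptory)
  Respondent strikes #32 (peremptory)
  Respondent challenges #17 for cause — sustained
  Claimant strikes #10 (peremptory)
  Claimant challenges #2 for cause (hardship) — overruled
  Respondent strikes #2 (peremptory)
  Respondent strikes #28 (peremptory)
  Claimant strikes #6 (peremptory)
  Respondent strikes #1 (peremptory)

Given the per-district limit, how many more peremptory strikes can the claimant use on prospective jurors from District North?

Claimant peremptories so far: #9, #14, #24, #10, #6 — 5 of 8 used, 3 left overall.
Against District North: none yet — per-district cap 5 leaves 5.
Binding limit: min(3, 5) = 3.

3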